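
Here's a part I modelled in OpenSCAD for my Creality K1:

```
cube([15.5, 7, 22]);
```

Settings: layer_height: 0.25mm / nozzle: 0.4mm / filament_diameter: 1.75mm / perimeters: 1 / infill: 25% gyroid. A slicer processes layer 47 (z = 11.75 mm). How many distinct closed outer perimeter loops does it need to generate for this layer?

At z = 11.75 mm: the cube is present — its section is the full 15.5×7 rectangle. The result has 1 disconnected region.

1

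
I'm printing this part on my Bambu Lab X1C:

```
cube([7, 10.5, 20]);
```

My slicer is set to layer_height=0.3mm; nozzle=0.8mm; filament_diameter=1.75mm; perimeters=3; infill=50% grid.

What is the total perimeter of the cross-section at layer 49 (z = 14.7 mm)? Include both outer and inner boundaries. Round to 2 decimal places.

At z = 14.7 mm: the cube is present — its section is the full 7×10.5 rectangle (perimeter 35.00 mm). Overall, the cross-section is a single solid region. Total boundary length (outer) = 35.00 mm.

35.00 mm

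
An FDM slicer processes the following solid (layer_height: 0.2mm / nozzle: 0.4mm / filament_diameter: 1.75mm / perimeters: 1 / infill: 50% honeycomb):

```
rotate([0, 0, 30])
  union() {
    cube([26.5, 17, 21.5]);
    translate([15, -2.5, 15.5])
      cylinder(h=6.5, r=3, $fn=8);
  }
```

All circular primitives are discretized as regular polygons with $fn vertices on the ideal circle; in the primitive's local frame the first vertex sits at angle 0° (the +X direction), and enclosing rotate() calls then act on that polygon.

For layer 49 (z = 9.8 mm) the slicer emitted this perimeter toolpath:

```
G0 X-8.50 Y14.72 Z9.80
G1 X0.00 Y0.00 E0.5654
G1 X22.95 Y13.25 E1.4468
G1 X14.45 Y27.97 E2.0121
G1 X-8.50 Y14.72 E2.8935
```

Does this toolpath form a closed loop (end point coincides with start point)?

yes

Start point (G0): (-8.50, 14.72). End point (last G1): the path returns to the start — closed.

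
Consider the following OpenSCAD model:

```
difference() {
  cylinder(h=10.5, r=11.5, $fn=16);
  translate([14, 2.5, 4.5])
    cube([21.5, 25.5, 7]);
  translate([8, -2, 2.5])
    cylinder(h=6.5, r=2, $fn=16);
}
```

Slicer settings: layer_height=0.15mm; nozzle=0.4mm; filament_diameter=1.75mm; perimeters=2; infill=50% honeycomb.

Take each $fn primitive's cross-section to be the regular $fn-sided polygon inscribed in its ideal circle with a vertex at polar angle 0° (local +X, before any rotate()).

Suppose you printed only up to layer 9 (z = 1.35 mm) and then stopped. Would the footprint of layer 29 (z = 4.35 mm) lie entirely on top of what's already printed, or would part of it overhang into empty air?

Compare the two slices. At z = 1.35: the cylinder: section is a regular 16-gon, circumradius r=11.5 (area = (16/2)·11.500²·sin(360°/16) = 404.88 mm²); the cube at (14, 2.5) does not reach this height (z outside [4.5, 11.5]); the cylinder at (8, -2) is absent (z outside [2.5, 9]); After the difference (first − rest): none of the subtracted shapes is present at this height, so the r=11.5 cylinder is unchanged — area = 404.88 mm². At z = 4.35: the cylinder: section is a regular 16-gon, circumradius r=11.5 (area = (16/2)·11.500²·sin(360°/16) = 404.88 mm²); the cube at (14, 2.5) is absent (z outside [4.5, 11.5]); the r=2 cylinder at (8, -2) contributes a regular 16-gon of circumradius 2 (area = (16/2)·2.000²·sin(360°/16) = 12.25 mm²); After the difference (first − rest): starting from the r=11.5 cylinder (404.88 mm²), the r=2 cylinder at (8, -2) lies wholly inside it (removes its full 12.25 mm² and its 12.49 mm outline becomes a hole wall) — area = 392.63 mm². Checking containment: the cross-section at z = 4.35 is a subset of the cross-section at z = 1.35.

entirely on top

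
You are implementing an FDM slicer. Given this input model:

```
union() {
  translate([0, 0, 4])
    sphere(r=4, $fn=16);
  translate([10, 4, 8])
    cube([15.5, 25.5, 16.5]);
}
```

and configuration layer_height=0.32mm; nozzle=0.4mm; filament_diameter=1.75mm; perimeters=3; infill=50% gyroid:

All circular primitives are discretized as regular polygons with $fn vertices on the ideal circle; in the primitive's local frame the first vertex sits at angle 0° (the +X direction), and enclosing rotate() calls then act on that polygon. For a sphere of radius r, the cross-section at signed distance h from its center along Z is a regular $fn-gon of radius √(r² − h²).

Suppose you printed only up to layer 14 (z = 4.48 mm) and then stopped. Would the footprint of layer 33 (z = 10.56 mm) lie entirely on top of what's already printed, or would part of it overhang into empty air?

Compare the two slices. At z = 4.48: the r=4 sphere slices to a regular 16-gon of circumradius 3.971 (√(r²−h²) with h=0.48 from center) (area = (16/2)·3.971²·sin(360°/16) = 48.28 mm²); the cube at (10, 4) is not intersected at this z (z outside [8, 24.5]); Merging all regions: only the r=4 sphere is present, so the union is just that shape — area = 48.28 mm². At z = 10.56: the sphere is absent (|z−center|=6.560 > r=4); the cube at (10, 4) is present — its section is the full 15.5×25.5 rectangle (area 395.25 mm²); Merging all regions: only the 15.5×25.5 cube at (10, 4) is present, so the union is just that shape — area = 395.25 mm². Checking containment: at z = 10.56 the cross-section extends beyond the z = 4.48 cross-section by about 395.25 mm².

part overhangs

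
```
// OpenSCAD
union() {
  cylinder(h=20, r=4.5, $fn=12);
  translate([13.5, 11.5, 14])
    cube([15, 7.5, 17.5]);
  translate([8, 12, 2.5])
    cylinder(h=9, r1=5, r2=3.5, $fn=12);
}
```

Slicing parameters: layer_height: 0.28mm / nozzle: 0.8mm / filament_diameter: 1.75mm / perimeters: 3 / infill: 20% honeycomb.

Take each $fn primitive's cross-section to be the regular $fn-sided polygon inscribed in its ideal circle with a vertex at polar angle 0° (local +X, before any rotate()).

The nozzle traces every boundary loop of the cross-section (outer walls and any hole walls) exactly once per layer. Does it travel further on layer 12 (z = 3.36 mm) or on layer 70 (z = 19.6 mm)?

layer 70 (z = 19.6 mm)

Layer 12 (z = 3.36): the cylinder: section is a regular 12-gon, circumradius r=4.5 (perimeter = 2·12·4.500·sin(180°/12) = 27.95 mm); the cube at (13.5, 11.5) does not reach this height (z outside [14, 31.5]); the cone at (8, 12) (r1=5→r2=3.5) has section circumradius 4.857 here — a regular 12-gon (perimeter = 2·12·4.857·sin(180°/12) = 30.17 mm); Taking the union: the 2 present regions are separate (no shared area or edge), so areas and boundary lengths simply add and each stays a separate island — boundary = 58.12 mm. So its perimeter = 58.12 mm. Layer 70 (z = 19.6): the r=4.5 cylinder gives a regular 12-gon of circumradius 4.5 (constant along its height) (perimeter = 2·12·4.500·sin(180°/12) = 27.95 mm); the cube at (13.5, 11.5) (footprint 15×7.5) is included at this height (perimeter 45.00 mm); the cone at (8, 12) does not reach this height (z outside [2.5, 11.5]); Combining (union): the 2 present regions are separate (no shared area or edge), so areas and boundary lengths simply add and each stays a separate island — boundary = 72.95 mm. So its perimeter = 72.95 mm. Layer 70 is larger (72.95 vs 58.12 mm).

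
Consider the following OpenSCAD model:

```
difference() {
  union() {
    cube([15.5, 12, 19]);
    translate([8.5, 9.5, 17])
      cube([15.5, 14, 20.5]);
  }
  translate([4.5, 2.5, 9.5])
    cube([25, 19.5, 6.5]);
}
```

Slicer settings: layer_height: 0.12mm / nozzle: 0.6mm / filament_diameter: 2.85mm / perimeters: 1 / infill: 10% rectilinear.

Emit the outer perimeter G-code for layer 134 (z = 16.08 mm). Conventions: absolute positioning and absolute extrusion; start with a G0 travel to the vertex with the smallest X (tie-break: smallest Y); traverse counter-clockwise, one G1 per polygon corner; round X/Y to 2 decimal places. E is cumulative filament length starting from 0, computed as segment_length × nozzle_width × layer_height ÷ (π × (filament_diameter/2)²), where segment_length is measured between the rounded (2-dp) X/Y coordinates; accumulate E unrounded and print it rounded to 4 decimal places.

G0 X0.00 Y0.00 Z16.08
G1 X15.50 Y0.00 E0.1749
G1 X15.50 Y12.00 E0.3104
G1 X0.00 Y12.00 E0.4853
G1 X0.00 Y0.00 E0.6207

At z = 16.08 mm: the cube is present — its section is the full 15.5×12 rectangle; the cube at (8.5, 9.5) is not intersected at this z (z outside [17, 37.5]); Merging all regions: only the 15.5×12 cube is present, so the union is just that shape — 1 connected region; the cube at (4.5, 2.5) is absent (z outside [9.5, 16]); Subtracting the remaining from the first: none of the subtracted shapes is present at this height, so that combined region is unchanged — 1 connected region. The outline is a single polygon with 4 vertices. Extrusion per mm of travel: 0.6 × 0.12 / (π × 1.425²) = 0.011286. Accumulating E over each segment gives final E = 0.6207.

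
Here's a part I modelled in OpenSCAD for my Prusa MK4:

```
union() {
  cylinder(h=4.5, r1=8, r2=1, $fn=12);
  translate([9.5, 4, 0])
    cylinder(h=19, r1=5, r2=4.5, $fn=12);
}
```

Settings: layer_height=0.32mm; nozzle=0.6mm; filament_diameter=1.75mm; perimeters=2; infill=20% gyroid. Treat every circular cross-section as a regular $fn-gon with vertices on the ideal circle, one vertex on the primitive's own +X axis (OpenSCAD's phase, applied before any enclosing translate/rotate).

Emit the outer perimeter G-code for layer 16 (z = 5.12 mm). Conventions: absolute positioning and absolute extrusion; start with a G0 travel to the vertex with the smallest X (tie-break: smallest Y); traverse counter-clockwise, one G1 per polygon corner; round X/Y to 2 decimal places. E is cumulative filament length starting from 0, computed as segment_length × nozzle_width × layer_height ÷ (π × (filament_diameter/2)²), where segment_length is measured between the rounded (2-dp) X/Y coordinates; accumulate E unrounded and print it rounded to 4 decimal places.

At z = 5.12 mm: the cone does not reach this height (z outside [0, 4.5]); the cone at (9.5, 4) (r1=5→r2=4.5) has section circumradius 4.865 here — a regular 12-gon; Merging all regions: only the cone at (9.5, 4) is present, so the union is just that shape — 1 connected region. The outline is a single polygon with 12 vertices. Extrusion per mm of travel: 0.6 × 0.32 / (π × 0.875²) = 0.079824. Accumulating E over each segment gives final E = 2.4118.

G0 X4.63 Y4.00 Z5.12
G1 X5.29 Y1.57 E0.2010
G1 X7.07 Y-0.21 E0.4019
G1 X9.50 Y-0.87 E0.6029
G1 X11.93 Y-0.21 E0.8039
G1 X13.71 Y1.57 E1.0049
G1 X14.37 Y4.00 E1.2059
G1 X13.71 Y6.43 E1.4069
G1 X11.93 Y8.21 E1.6078
G1 X9.50 Y8.87 E1.8088
G1 X7.07 Y8.21 E2.0098
G1 X5.29 Y6.43 E2.2108
G1 X4.63 Y4.00 E2.4118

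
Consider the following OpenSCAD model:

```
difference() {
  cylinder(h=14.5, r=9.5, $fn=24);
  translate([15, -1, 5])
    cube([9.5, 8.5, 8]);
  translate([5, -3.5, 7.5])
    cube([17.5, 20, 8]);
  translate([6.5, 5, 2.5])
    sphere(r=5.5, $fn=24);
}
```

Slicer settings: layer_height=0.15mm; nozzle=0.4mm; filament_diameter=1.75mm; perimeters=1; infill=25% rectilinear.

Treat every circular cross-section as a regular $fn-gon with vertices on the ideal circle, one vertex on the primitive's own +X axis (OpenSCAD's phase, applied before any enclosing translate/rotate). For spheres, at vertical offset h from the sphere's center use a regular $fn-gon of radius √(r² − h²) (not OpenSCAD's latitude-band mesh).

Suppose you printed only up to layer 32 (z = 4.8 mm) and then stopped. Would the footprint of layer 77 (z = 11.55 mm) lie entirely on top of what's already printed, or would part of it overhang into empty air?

part overhangs

Compare the two slices. At z = 4.8: the r=9.5 cylinder gives a regular 24-gon of circumradius 9.5 (constant along its height) (area = (24/2)·9.500²·sin(360°/24) = 280.30 mm²); the cube at (15, -1) is not intersected at this z (z outside [5, 13]); the cube at (5, -3.5) does not reach this height (z outside [7.5, 15.5]); the r=5.5 sphere at (6.5, 5) slices to a regular 24-gon of circumradius 4.996 (√(r²−h²) with h=2.3 from center) (area = (24/2)·4.996²·sin(360°/24) = 77.52 mm²); Subtracting the remaining from the first: starting from the r=9.5 cylinder (280.30 mm²), the r=5.5 sphere at (6.5, 5) partially overlaps it — only the 46.60 mm² overlap (of its 77.52 mm²) is removed, clipping the outline — area = 233.70 mm². At z = 11.55: the r=9.5 cylinder contributes a regular 24-gon of circumradius 9.5 (area = (24/2)·9.500²·sin(360°/24) = 280.30 mm²); the cube at (15, -1) is present — its section is the full 9.5×8.5 rectangle (area 80.75 mm²); the cube at (5, -3.5) (footprint 17.5×20) is included at this height (area 350.00 mm²); the sphere at (6.5, 5) is absent (|z−center|=9.050 > r=5.5); After the difference (first − rest): starting from the r=9.5 cylinder (280.30 mm²), the 9.5×8.5 cube at (15, -1) misses the remaining region (no effect); the 17.5×20 cube at (5, -3.5) partially overlaps it — only the 39.93 mm² overlap (of its 350.00 mm²) is removed, clipping the outline — area = 240.37 mm². Checking containment: at z = 11.55 the cross-section extends beyond the z = 4.8 cross-section by about 22.61 mm².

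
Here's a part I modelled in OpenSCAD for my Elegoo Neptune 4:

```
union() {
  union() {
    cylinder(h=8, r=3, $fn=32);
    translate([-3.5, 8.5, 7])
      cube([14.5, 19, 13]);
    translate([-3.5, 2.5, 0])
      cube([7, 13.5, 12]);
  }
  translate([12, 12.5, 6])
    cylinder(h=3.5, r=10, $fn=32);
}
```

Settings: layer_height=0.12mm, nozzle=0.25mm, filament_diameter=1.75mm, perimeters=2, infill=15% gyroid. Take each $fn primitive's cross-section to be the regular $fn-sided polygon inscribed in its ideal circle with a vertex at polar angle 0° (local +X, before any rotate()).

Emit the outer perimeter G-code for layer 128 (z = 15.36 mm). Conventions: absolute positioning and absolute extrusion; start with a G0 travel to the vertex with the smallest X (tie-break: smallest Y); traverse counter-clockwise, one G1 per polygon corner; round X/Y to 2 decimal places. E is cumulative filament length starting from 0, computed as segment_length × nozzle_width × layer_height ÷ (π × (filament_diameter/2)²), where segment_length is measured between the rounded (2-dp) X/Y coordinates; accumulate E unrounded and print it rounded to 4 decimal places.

G0 X-3.50 Y8.50 Z15.36
G1 X11.00 Y8.50 E0.1809
G1 X11.00 Y27.50 E0.4178
G1 X-3.50 Y27.50 E0.5987
G1 X-3.50 Y8.50 E0.8357

At z = 15.36 mm: the cylinder is not intersected at this z (z outside [0, 8]); the cube at (-3.5, 8.5) (footprint 14.5×19) is included at this height; the cube at (-3.5, 2.5) is not intersected at this z (z outside [0, 12]); Combining (union): only the 14.5×19 cube at (-3.5, 8.5) is present, so the union is just that shape — 1 connected region; the cylinder at (12, 12.5) is not intersected at this z (z outside [6, 9.5]); Combining (union): only that combined region is present, so the union is just that shape — 1 connected region. The outline is a single polygon with 4 vertices. Extrusion per mm of travel: 0.25 × 0.12 / (π × 0.875²) = 0.012473. Accumulating E over each segment gives final E = 0.8357.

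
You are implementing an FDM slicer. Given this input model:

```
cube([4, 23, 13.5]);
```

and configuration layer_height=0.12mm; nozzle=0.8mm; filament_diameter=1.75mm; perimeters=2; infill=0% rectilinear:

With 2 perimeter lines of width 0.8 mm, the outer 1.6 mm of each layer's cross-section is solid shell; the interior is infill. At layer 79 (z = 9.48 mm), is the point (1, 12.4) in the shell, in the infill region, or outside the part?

At z = 9.48 mm: the cube is present — its section is the full 4×23 rectangle. Overall, the cross-section is a single solid region. The nearest boundary edge runs (0.00, 23.00)→(0.00, 0.00); distance from the point to it = 1.00 mm. The point is inside the cross-section, 1.00 mm from the nearest boundary — within the 1.6 mm shell band (2 × 0.8).

shell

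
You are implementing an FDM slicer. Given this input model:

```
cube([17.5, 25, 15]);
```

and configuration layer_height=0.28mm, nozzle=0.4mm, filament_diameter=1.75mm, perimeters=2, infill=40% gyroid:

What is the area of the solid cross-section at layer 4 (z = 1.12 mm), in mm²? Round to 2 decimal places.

437.50 mm²

At z = 1.12 mm: the 17.5×25 cube contributes its full rectangle (area 437.50 mm²). Overall, the cross-section is a single solid region. Net area = 437.50 mm².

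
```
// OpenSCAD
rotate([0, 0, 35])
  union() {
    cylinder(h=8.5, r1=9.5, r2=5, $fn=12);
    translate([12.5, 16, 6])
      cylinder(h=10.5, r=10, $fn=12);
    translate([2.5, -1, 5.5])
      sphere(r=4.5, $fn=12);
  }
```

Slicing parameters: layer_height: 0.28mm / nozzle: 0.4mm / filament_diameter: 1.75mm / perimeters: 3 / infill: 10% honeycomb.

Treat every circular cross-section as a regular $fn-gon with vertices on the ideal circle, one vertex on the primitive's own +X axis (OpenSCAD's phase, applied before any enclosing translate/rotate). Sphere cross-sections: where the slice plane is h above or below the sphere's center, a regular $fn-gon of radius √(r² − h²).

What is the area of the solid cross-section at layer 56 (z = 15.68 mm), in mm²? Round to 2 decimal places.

At z = 15.68 mm: the cone does not reach this height (z outside [0, 8.5]); the r=10 cylinder at (12.5, 16) gives a regular 12-gon of circumradius 10 (constant along its height) (area = (12/2)·10.000²·sin(360°/12) = 300.00 mm²); the sphere at (2.5, -1) is absent (|z−center|=10.180 > r=4.5); Combining (union): only the r=10 cylinder at (12.5, 16) is present, so the union is just that shape — area = 300.00 mm²; (rotated 35° about Z; rotation is an isometry so areas/perimeters/island counts are preserved). Overall, the cross-section is a single solid region. Net area = 300.00 mm².

300.00 mm²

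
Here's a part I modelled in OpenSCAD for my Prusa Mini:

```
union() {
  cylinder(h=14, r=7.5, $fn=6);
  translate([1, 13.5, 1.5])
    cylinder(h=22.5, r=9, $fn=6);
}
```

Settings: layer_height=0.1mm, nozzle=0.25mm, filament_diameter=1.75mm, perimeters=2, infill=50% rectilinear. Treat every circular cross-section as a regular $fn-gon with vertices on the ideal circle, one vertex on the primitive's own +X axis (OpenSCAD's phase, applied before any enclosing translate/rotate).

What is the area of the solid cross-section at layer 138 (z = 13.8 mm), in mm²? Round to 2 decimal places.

At z = 13.8 mm: the r=7.5 cylinder contributes a regular 6-gon of circumradius 7.5 (area = (6/2)·7.500²·sin(360°/6) = 146.14 mm²); the cylinder at (1, 13.5): section is a regular 6-gon, circumradius r=9 (area = (6/2)·9.000²·sin(360°/6) = 210.44 mm²); Taking the union: the regions partially overlap — summed areas 356.59 mm² minus the doubly-counted overlap 6.06 mm² gives 350.52 mm² — area = 350.52 mm². Overall, the cross-section is a single solid region. Net area = 350.52 mm².

350.52 mm²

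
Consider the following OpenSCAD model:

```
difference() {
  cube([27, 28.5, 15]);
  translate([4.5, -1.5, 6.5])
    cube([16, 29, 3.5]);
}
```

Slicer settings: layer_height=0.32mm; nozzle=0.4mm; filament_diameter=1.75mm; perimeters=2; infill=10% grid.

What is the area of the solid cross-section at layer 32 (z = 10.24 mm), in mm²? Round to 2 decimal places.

At z = 10.24 mm: the cube (footprint 27×28.5) is included at this height (area 769.50 mm²); the cube at (4.5, -1.5) is absent (z outside [6.5, 10]); Taking the first minus the rest: none of the subtracted shapes is present at this height, so the 27×28.5 cube is unchanged — area = 769.50 mm². Overall, the cross-section is a single solid region. Net area = 769.50 mm².

769.50 mm²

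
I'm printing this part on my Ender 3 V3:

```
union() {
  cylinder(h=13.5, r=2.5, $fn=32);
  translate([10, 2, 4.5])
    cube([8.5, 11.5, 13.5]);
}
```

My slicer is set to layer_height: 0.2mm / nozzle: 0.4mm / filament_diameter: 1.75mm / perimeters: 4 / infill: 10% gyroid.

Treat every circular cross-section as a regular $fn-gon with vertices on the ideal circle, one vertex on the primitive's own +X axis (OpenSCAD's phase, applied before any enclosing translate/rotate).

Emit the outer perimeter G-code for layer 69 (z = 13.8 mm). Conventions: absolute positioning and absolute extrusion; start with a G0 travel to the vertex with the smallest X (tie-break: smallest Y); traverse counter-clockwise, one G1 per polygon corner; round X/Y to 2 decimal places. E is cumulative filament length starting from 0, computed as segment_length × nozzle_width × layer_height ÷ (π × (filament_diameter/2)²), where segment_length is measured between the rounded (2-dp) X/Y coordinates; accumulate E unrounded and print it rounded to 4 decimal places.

At z = 13.8 mm: the cylinder is absent (z outside [0, 13.5]); the cube at (10, 2) (footprint 8.5×11.5) is included at this height; Combining (union): only the 8.5×11.5 cube at (10, 2) is present, so the union is just that shape — 1 connected region. The outline is a single polygon with 4 vertices. Extrusion per mm of travel: 0.4 × 0.2 / (π × 0.875²) = 0.033260. Accumulating E over each segment gives final E = 1.3304.

G0 X10.00 Y2.00 Z13.80
G1 X18.50 Y2.00 E0.2827
G1 X18.50 Y13.50 E0.6652
G1 X10.00 Y13.50 E0.9479
G1 X10.00 Y2.00 E1.3304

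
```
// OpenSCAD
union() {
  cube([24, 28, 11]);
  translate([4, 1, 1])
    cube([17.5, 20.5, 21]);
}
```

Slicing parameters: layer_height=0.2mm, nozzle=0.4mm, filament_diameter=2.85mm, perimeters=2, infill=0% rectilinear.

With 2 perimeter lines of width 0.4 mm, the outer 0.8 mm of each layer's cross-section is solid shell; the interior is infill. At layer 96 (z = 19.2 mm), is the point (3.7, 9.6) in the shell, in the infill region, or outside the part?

At z = 19.2 mm: the cube is not intersected at this z (z outside [0, 11]); the cube at (4, 1) is present — its section is the full 17.5×20.5 rectangle; Taking the union: only the 17.5×20.5 cube at (4, 1) is present, so the union is just that shape — 1 connected region. Overall, the cross-section is a single solid region. The nearest boundary edge runs (4.00, 21.50)→(4.00, 1.00); distance from the point to it = 0.30 mm. The point is not inside any of the regions above, so it lies outside the cross-section (0.30 mm from the nearest boundary).

outside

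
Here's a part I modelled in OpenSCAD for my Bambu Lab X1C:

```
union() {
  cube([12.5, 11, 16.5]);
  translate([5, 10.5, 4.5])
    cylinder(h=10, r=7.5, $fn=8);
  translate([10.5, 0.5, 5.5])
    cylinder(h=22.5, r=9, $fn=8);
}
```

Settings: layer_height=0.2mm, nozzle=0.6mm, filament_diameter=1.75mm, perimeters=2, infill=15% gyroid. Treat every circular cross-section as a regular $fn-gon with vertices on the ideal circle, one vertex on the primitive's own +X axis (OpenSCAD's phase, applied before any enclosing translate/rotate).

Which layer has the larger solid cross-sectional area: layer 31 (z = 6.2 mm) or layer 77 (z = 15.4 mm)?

Layer 31 (z = 6.2): the cube is present — its section is the full 12.5×11 rectangle (area 137.50 mm²); the cylinder at (5, 10.5): section is a regular 8-gon, circumradius r=7.5 (area = (8/2)·7.500²·sin(360°/8) = 159.10 mm²); the r=9 cylinder at (10.5, 0.5) gives a regular 8-gon of circumradius 9 (constant along its height) (area = (8/2)·9.000²·sin(360°/8) = 229.10 mm²); Merging all regions: the regions partially overlap — summed areas 525.70 mm² minus the doubly-counted overlap 158.19 mm² gives 367.51 mm² — area = 367.51 mm². So its area = 367.51 mm². Layer 77 (z = 15.4): the cube (footprint 12.5×11) is included at this height (area 137.50 mm²); the cylinder at (5, 10.5) is absent (z outside [4.5, 14.5]); the r=9 cylinder at (10.5, 0.5) contributes a regular 8-gon of circumradius 9 (area = (8/2)·9.000²·sin(360°/8) = 229.10 mm²); Merging all regions: the regions partially overlap — summed areas 366.60 mm² minus the doubly-counted overlap 79.90 mm² gives 286.71 mm² — area = 286.71 mm². So its area = 286.71 mm². Layer 31 is larger (367.51 vs 286.71 mm²).

layer 31 (z = 6.2 mm)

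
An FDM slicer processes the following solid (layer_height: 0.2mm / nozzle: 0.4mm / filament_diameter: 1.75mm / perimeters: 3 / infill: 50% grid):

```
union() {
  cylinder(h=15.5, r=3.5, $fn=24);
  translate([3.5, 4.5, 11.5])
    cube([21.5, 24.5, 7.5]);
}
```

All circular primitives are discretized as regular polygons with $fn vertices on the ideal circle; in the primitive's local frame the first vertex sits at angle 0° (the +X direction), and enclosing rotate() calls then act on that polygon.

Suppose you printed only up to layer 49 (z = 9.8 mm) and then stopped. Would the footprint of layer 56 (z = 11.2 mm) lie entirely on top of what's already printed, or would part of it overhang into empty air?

entirely on top

Compare the two slices. At z = 9.8: the r=3.5 cylinder contributes a regular 24-gon of circumradius 3.5 (area = (24/2)·3.500²·sin(360°/24) = 38.05 mm²); the cube at (3.5, 4.5) is not intersected at this z (z outside [11.5, 19]); Merging all regions: only the r=3.5 cylinder is present, so the union is just that shape — area = 38.05 mm². At z = 11.2: the cylinder: section is a regular 24-gon, circumradius r=3.5 (area = (24/2)·3.500²·sin(360°/24) = 38.05 mm²); the cube at (3.5, 4.5) is absent (z outside [11.5, 19]); Merging all regions: only the r=3.5 cylinder is present, so the union is just that shape — area = 38.05 mm². Checking containment: the cross-section at z = 11.2 is a subset of the cross-section at z = 9.8.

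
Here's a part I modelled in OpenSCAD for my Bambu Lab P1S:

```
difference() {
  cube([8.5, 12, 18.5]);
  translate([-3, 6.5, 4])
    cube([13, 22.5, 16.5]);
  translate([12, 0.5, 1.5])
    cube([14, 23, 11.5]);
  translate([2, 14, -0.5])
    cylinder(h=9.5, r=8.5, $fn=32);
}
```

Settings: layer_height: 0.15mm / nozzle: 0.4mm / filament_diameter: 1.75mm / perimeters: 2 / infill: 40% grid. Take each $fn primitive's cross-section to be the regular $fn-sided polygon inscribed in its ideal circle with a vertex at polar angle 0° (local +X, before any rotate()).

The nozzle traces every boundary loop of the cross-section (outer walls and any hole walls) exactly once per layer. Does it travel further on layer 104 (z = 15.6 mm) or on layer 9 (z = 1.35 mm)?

layer 9 (z = 1.35 mm)

Layer 104 (z = 15.6): the cube is present — its section is the full 8.5×12 rectangle (perimeter 41.00 mm); the 13×22.5 cube at (-3, 6.5) contributes its full rectangle (perimeter 71.00 mm); the cube at (12, 0.5) is absent (z outside [1.5, 13]); the cylinder at (2, 14) is absent (z outside [-0.5, 9]); Taking the first minus the rest: starting from the 8.5×12 cube, the 13×22.5 cube at (-3, 6.5) partially overlaps it — only the 46.75 mm² overlap (of its 292.50 mm²) is removed, clipping the outline — boundary = 30.00 mm. So its perimeter = 30.00 mm. Layer 9 (z = 1.35): the cube is present — its section is the full 8.5×12 rectangle (perimeter 41.00 mm); the cube at (-3, 6.5) does not reach this height (z outside [4, 20.5]); the cube at (12, 0.5) does not reach this height (z outside [1.5, 13]); the cylinder at (2, 14): section is a regular 32-gon, circumradius r=8.5 (perimeter = 2·32·8.500·sin(180°/32) = 53.32 mm); Subtracting the remaining from the first: starting from the 8.5×12 cube, the r=8.5 cylinder at (2, 14) partially overlaps it — only the 48.84 mm² overlap (of its 225.52 mm²) is removed, clipping the outline — boundary = 32.31 mm. So its perimeter = 32.31 mm. Layer 9 is larger (32.31 vs 30.00 mm).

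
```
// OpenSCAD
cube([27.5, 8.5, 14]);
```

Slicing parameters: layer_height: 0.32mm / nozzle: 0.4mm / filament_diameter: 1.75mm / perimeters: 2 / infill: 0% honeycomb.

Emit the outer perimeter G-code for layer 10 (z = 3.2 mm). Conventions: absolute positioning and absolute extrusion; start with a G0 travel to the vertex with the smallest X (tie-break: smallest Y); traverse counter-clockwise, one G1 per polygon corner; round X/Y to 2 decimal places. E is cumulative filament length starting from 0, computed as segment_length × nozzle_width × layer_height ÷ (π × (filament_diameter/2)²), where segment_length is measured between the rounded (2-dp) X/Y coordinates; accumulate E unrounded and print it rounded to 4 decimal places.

At z = 3.2 mm: the cube is present — its section is the full 27.5×8.5 rectangle. The outline is a single polygon with 4 vertices. Extrusion per mm of travel: 0.4 × 0.32 / (π × 0.875²) = 0.053216. Accumulating E over each segment gives final E = 3.8316.

G0 X0.00 Y0.00 Z3.20
G1 X27.50 Y0.00 E1.4634
G1 X27.50 Y8.50 E1.9158
G1 X0.00 Y8.50 E3.3792
G1 X0.00 Y0.00 E3.8316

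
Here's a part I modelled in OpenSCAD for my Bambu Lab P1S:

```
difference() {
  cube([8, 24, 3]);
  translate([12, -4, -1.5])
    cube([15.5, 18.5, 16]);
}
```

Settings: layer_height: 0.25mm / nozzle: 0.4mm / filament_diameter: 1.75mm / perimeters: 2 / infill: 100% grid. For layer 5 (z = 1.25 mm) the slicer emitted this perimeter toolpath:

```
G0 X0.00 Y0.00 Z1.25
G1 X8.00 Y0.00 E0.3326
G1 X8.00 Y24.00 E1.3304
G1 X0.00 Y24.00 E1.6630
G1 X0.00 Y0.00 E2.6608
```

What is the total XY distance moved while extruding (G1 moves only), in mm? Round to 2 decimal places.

64.00 mm

Sum the Euclidean lengths of each G1 segment: total = 64.00 mm.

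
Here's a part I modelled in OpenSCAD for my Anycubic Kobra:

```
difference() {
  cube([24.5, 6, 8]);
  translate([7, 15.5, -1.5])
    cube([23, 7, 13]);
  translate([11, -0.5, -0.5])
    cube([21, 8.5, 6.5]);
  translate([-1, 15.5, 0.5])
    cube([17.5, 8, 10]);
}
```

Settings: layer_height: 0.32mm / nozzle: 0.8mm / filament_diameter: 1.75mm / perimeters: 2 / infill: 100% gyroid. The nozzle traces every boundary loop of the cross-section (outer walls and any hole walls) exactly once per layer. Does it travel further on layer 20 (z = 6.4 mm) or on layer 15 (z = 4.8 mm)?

layer 20 (z = 6.4 mm)

Layer 20 (z = 6.4): the cube is present — its section is the full 24.5×6 rectangle (perimeter 61.00 mm); the 23×7 cube at (7, 15.5) contributes its full rectangle (perimeter 60.00 mm); the cube at (11, -0.5) is not intersected at this z (z outside [-0.5, 6]); the cube at (-1, 15.5) is present — its section is the full 17.5×8 rectangle (perimeter 51.00 mm); Taking the first minus the rest: starting from the 24.5×6 cube, the 23×7 cube at (7, 15.5) misses the remaining region (no effect); the 17.5×8 cube at (-1, 15.5) misses the remaining region (no effect) — boundary = 61.00 mm. So its perimeter = 61.00 mm. Layer 15 (z = 4.8): the cube is present — its section is the full 24.5×6 rectangle (perimeter 61.00 mm); the 23×7 cube at (7, 15.5) contributes its full rectangle (perimeter 60.00 mm); the 21×8.5 cube at (11, -0.5) contributes its full rectangle (perimeter 59.00 mm); the cube at (-1, 15.5) is present — its section is the full 17.5×8 rectangle (perimeter 51.00 mm); Subtracting the remaining from the first: starting from the 24.5×6 cube, the 23×7 cube at (7, 15.5) misses the remaining region (no effect); the 21×8.5 cube at (11, -0.5) partially overlaps it — only the 81.00 mm² overlap (of its 178.50 mm²) is removed, clipping the outline; the 17.5×8 cube at (-1, 15.5) misses the remaining region (no effect) — boundary = 34.00 mm. So its perimeter = 34.00 mm. Layer 20 is larger (61.00 vs 34.00 mm).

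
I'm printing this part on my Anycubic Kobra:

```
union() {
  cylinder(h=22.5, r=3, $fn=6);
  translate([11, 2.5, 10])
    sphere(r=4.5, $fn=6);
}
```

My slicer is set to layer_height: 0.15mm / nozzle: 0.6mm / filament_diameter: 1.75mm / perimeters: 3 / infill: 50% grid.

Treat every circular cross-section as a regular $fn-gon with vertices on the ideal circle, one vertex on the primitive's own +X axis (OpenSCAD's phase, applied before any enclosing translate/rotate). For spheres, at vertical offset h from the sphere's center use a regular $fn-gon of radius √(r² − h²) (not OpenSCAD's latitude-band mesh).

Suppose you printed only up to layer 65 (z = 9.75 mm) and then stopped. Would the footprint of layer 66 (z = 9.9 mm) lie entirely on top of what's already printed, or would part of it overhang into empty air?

entirely on top

Compare the two slices. At z = 9.75: the r=3 cylinder gives a regular 6-gon of circumradius 3 (constant along its height) (area = (6/2)·3.000²·sin(360°/6) = 23.38 mm²); the r=4.5 sphere at (11, 2.5) slices to a regular 6-gon of circumradius 4.493 (√(r²−h²) with h=0.25 from center) (area = (6/2)·4.493²·sin(360°/6) = 52.45 mm²); Merging all regions: the 2 present regions are separate (no shared area or edge), so areas and boundary lengths simply add and each stays a separate island — area = 75.83 mm². At z = 9.9: the cylinder: section is a regular 6-gon, circumradius r=3 (area = (6/2)·3.000²·sin(360°/6) = 23.38 mm²); the sphere at (11, 2.5): section is a regular 6-gon, circumradius = √(r²−h²) = √(4.5²−0.1²) = 4.499 (area = (6/2)·4.499²·sin(360°/6) = 52.59 mm²); Combining (union): the 2 present regions are separate (no shared area or edge), so areas and boundary lengths simply add and each stays a separate island — area = 75.97 mm². Checking containment: the cross-section at z = 9.9 is a subset of the cross-section at z = 9.75.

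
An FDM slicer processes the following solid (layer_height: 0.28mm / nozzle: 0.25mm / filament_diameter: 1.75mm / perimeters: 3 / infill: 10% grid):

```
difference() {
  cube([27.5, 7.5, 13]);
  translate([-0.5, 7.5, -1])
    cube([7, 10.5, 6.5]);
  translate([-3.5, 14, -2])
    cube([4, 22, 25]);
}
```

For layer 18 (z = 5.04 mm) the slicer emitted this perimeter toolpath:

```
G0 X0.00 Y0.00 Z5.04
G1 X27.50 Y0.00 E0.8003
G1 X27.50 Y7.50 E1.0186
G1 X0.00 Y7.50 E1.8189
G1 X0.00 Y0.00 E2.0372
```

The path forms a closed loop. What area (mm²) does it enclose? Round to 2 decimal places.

206.25 mm²

Apply the shoelace formula to the sequence of (X, Y) vertices; enclosed area = 206.25 mm².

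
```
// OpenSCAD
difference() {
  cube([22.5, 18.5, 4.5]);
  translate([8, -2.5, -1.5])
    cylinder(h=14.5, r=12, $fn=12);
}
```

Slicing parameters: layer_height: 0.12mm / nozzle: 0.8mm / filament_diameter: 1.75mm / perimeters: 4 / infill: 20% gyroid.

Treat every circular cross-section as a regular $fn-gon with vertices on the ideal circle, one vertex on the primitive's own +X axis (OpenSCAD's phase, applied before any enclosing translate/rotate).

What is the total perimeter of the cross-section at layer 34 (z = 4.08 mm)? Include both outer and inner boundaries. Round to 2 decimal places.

81.86 mm

At z = 4.08 mm: the 22.5×18.5 cube contributes its full rectangle (perimeter 82.00 mm); the cylinder at (8, -2.5): section is a regular 12-gon, circumradius r=12 (perimeter = 2·12·12.000·sin(180°/12) = 74.54 mm); Taking the first minus the rest: starting from the 22.5×18.5 cube, the r=12 cylinder at (8, -2.5) partially overlaps it — only the 144.80 mm² overlap (of its 432.00 mm²) is removed, clipping the outline — boundary = 81.86 mm. Overall, the cross-section is a single solid region. Total boundary length (outer) = 81.86 mm.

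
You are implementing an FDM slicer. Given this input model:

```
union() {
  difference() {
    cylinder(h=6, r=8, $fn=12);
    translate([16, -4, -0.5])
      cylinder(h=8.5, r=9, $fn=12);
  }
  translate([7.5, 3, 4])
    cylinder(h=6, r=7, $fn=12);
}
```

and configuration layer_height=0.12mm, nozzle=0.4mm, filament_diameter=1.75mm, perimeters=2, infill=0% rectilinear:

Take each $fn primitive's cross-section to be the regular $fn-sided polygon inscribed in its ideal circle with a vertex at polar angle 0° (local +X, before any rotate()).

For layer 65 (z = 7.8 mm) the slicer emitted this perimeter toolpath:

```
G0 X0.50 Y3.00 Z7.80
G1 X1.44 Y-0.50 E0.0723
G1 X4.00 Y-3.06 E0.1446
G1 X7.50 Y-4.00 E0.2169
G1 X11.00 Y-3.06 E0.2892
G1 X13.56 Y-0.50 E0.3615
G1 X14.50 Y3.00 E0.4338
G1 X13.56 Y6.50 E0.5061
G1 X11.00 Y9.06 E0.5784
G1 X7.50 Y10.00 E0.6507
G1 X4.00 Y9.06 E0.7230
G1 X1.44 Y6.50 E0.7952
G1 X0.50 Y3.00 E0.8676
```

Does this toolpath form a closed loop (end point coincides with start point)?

Start point (G0): (0.50, 3.00). End point (last G1): the path returns to the start — closed.

yes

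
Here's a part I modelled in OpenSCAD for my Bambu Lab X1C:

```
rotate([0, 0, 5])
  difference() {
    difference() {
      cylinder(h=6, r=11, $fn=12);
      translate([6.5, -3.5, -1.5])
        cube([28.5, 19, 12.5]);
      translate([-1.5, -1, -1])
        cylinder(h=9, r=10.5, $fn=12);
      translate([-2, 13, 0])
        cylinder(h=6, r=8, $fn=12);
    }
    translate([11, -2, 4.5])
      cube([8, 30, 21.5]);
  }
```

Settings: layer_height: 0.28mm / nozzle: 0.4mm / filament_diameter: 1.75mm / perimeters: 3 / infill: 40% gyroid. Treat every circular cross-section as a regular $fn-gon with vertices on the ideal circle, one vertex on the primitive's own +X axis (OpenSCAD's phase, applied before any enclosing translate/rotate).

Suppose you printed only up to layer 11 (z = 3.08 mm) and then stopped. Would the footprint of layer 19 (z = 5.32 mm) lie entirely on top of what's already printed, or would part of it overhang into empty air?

Compare the two slices. At z = 3.08: the cylinder: section is a regular 12-gon, circumradius r=11 (area = (12/2)·11.000²·sin(360°/12) = 363.00 mm²); the cube at (6.5, -3.5) (footprint 28.5×19) is included at this height (area 541.50 mm²); the r=10.5 cylinder at (-1.5, -1) gives a regular 12-gon of circumradius 10.5 (constant along its height) (area = (12/2)·10.500²·sin(360°/12) = 330.75 mm²); the r=8 cylinder at (-2, 13) gives a regular 12-gon of circumradius 8 (constant along its height) (area = (12/2)·8.000²·sin(360°/12) = 192.00 mm²); Subtracting the remaining from the first: starting from the r=11 cylinder (363.00 mm²), the 28.5×19 cube at (6.5, -3.5) partially overlaps it — only the 39.39 mm² overlap (of its 541.50 mm²) is removed, clipping the outline; the r=10.5 cylinder at (-1.5, -1) partially overlaps it — only the 292.20 mm² overlap (of its 330.75 mm²) is removed, clipping the outline; the r=8 cylinder at (-2, 13) partially overlaps it — only the 16.42 mm² overlap (of its 192.00 mm²) is removed, clipping the outline — area = 14.99 mm²; the cube at (11, -2) is absent (z outside [4.5, 26]); Taking the first minus the rest: none of the subtracted shapes is present at this height, so that combined region is unchanged — area = 14.99 mm²; (whole slice rotated 5° about Z — lengths, areas and connectivity unchanged). At z = 5.32: the r=11 cylinder gives a regular 12-gon of circumradius 11 (constant along its height) (area = (12/2)·11.000²·sin(360°/12) = 363.00 mm²); the 28.5×19 cube at (6.5, -3.5) contributes its full rectangle (area 541.50 mm²); the r=10.5 cylinder at (-1.5, -1) gives a regular 12-gon of circumradius 10.5 (constant along its height) (area = (12/2)·10.500²·sin(360°/12) = 330.75 mm²); the r=8 cylinder at (-2, 13) gives a regular 12-gon of circumradius 8 (constant along its height) (area = (12/2)·8.000²·sin(360°/12) = 192.00 mm²); Taking the first minus the rest: starting from the r=11 cylinder (363.00 mm²), the 28.5×19 cube at (6.5, -3.5) partially overlaps it — only the 39.39 mm² overlap (of its 541.50 mm²) is removed, clipping the outline; the r=10.5 cylinder at (-1.5, -1) partially overlaps it — only the 292.20 mm² overlap (of its 330.75 mm²) is removed, clipping the outline; the r=8 cylinder at (-2, 13) partially overlaps it — only the 16.42 mm² overlap (of its 192.00 mm²) is removed, clipping the outline — area = 14.99 mm²; the cube at (11, -2) is present — its section is the full 8×30 rectangle (area 240.00 mm²); Taking the first minus the rest: starting from that combined region (14.99 mm²), the 8×30 cube at (11, -2) misses the remaining region (no effect) — area = 14.99 mm²; (rotated 5° about Z; rotation is an isometry so areas/perimeters/island counts are preserved). Checking containment: the cross-section at z = 5.32 is a subset of the cross-section at z = 3.08.

entirely on top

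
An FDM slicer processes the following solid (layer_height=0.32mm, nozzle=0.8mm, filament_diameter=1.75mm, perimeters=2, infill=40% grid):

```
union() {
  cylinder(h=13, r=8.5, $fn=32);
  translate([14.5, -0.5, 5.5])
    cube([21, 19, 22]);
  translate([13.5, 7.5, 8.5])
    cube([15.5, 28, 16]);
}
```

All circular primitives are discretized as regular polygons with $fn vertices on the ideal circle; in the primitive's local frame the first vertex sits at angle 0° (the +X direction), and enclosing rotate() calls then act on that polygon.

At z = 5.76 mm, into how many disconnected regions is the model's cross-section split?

At z = 5.76 mm: the r=8.5 cylinder contributes a regular 32-gon of circumradius 8.5; the cube at (14.5, -0.5) (footprint 21×19) is included at this height; the cube at (13.5, 7.5) does not reach this height (z outside [8.5, 24.5]); Merging all regions: the 2 present regions are separate (no shared area or edge), so areas and boundary lengths simply add and each stays a separate island — 2 connected regions. The result has 2 disconnected regions.

2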